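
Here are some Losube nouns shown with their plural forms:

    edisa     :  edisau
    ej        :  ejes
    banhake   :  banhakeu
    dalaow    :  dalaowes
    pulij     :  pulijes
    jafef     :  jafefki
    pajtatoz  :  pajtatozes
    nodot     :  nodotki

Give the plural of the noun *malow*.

The suffix is conditioned by the final sound: -ki when the stem ends in a voiceless consonant (*jafef*, *nodot*); -es when the stem ends in a voiced consonant (*ej*, *dalaow*, *pulij*, *pajtatoz*); -u when the stem ends in a vowel (*edisa*, *banhake*).
Since the final sound of *malow* is /w/ (a voiced consonant), it takes -es, giving *malowes*.

malowes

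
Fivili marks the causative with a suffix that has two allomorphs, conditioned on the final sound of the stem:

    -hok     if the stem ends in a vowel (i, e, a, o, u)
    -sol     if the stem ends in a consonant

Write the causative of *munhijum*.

munhijumsol

*munhijum* — final sound /m/ (a consonant) → -sol → *munhijumsol*.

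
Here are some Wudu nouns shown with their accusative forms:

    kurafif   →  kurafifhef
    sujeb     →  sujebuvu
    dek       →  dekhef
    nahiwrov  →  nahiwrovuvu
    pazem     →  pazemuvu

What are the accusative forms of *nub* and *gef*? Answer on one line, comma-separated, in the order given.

nubuvu, gefhef

The suffix is conditioned by the final consonant: -hef when the stem ends in a voiceless consonant (*kurafif*, *dek*); -uvu when the stem ends in a voiced consonant (*sujeb*, *nahiwrov*, *pazem*).
*nub* — final consonant /b/ (voiced) → -uvu → *nubuvu*.
Since the final consonant of *gef* is /f/ (voiceless), it takes -hef, giving *gefhef*.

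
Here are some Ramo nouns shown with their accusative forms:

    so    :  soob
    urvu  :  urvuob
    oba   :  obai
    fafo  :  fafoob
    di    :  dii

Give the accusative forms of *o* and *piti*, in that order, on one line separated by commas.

oob, pitii

The suffix is conditioned by the last vowel: -ob when the last vowel of the stem is a rounded vowel (*so*, *urvu*, *fafo*); -i when the last vowel of the stem is an unrounded vowel (*oba*, *di*).
The last vowel of *o* is /o/, which is a rounded vowel, so the suffix is -ob, giving *oob*.
*piti* — last vowel /i/ (an unrounded vowel) → -i → *pitii*.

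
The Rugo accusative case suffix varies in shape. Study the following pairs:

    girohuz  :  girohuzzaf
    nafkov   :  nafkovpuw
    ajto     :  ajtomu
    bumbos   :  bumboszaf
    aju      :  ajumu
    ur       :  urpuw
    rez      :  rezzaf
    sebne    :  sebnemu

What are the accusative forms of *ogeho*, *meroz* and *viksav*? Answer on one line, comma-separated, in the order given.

The pattern is sibilance of the final sound: -zaf when the stem ends in a sibilant (*girohuz*, *bumbos*, *rez*); -puw when the stem ends in a non-sibilant consonant (*nafkov*, *ur*); -mu when the stem ends in a vowel (*ajto*, *aju*, *sebne*).
*ogeho*: final sound = /o/, a vowel → -mu → *ogehomu*.
*meroz* — final sound /z/ (a sibilant) → -zaf → *merozzaf*.
The final sound of *viksav* is /v/, which is a non-sibilant consonant, so the suffix is -puw, giving *viksavpuw*.

ogehomu, merozzaf, viksavpuw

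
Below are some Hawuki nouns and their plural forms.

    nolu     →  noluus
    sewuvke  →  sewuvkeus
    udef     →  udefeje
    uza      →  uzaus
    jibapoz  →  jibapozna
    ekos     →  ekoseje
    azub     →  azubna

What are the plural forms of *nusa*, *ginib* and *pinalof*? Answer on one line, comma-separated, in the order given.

The suffix is conditioned by the final sound: -eje when the stem ends in a voiceless consonant (*udef*, *ekos*); -na when the stem ends in a voiced consonant (*jibapoz*, *azub*); -us when the stem ends in a vowel (*nolu*, *sewuvke*, *uza*).
The final sound of *nusa* is /a/, which is a vowel, so the suffix is -us, giving *nusaus*.
*ginib* — final sound /b/ (a voiced consonant) → -na → *ginibna*.
*pinalof*: final sound = /f/, a voiceless consonant → -eje → *pinalofeje*.

nusaus, ginibna, pinalofeje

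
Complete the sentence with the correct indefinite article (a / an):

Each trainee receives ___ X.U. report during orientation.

The indefinite article is chosen by the initial *sound* of the following word, not its spelling.
The initialism *X.U.* is read letter by letter; the first letter, X, is pronounced /ɛks/, which begins with a vowel sound.
So the article is *an*: Each trainee receives an X.U. report during orientation.

an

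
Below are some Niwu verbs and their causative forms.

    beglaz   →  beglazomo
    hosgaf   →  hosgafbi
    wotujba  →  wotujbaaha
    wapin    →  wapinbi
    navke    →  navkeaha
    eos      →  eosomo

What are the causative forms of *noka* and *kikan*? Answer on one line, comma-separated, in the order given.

The suffix is conditioned by the final sound: -omo when the stem ends in a sibilant (*beglaz*, *eos*); -bi when the stem ends in a non-sibilant consonant (*hosgaf*, *wapin*); -aha when the stem ends in a vowel (*wotujba*, *navke*).
The final sound of *noka* is /a/, which is a vowel, so the suffix is -aha, giving *nokaaha*.
Since the final sound of *kikan* is /n/ (a non-sibilant consonant), it takes -bi, giving *kikanbi*.

nokaaha, kikanbi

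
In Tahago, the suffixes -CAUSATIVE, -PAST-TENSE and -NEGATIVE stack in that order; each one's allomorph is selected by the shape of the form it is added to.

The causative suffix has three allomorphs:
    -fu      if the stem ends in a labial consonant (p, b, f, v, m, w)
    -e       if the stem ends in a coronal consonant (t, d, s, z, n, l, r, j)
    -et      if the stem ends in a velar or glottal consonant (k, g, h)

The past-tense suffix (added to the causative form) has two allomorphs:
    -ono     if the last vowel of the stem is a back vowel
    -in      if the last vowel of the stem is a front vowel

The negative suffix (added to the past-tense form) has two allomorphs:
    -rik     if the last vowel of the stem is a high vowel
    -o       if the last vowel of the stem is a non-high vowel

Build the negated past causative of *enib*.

The final consonant of *enib* is /b/, which is labial, so the causative suffix is -fu, giving *enibfu*.
Since the last vowel of the causative form *enibfu* is /u/ (a back vowel), it takes -ono, giving *enibfuono*.
The past-tense form *enibfuono*: last vowel = /o/, a non-high vowel → -o → *enibfuonoo*.

enibfuonoo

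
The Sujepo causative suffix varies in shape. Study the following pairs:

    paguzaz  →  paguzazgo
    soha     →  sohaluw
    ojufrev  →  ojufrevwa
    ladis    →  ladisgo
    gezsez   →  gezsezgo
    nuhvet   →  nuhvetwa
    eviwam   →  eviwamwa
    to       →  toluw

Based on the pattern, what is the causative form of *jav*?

The alternation tracks the final sound of the stem — -go when the stem ends in a sibilant (*paguzaz*, *ladis*, *gezsez*); -wa when the stem ends in a non-sibilant consonant (*ojufrev*, *nuhvet*, *eviwam*); -luw when the stem ends in a vowel (*soha*, *to*).
The final sound of *jav* is /v/, which is a non-sibilant consonant, so the suffix is -wa, giving *javwa*.

javwa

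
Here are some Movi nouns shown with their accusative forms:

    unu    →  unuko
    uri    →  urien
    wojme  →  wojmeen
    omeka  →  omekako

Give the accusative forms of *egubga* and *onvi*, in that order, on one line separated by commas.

The pattern is front/back vowel harmony: -en when the last vowel of the stem is a front vowel (*uri*, *wojme*); -ko when the last vowel of the stem is a back vowel (*unu*, *omeka*).
*egubga* — last vowel /a/ (a back vowel) → -ko → *egubgako*.
*onvi* — last vowel /i/ (a front vowel) → -en → *onvien*.

egubgako, onvien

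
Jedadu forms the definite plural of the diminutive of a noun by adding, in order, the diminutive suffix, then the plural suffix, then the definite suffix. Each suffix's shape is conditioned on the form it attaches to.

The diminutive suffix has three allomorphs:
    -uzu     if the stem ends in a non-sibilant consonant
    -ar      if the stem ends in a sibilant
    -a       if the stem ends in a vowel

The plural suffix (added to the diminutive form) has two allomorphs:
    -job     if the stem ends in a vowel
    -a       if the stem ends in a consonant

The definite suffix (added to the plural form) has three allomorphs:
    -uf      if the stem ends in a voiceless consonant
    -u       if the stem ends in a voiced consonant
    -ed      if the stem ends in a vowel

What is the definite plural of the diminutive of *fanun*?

*fanun*: final sound = /n/, a non-sibilant consonant → -uzu → *fanunuzu*.
The final sound of the diminutive form *fanunuzu* is /u/, which is a vowel, so the plural suffix is -job, giving *fanunuzujob*.
The plural form *fanunuzujob*: final sound = /b/, a voiced consonant → -u → *fanunuzujobu*.

fanunuzujobu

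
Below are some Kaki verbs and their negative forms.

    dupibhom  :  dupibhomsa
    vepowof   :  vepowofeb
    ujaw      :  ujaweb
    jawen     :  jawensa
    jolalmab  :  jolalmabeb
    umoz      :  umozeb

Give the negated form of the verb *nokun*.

Looking at the final consonant of each stem: -sa when the stem ends in a nasal (*dupibhom*, *jawen*); -eb when the stem ends in a non-nasal consonant (*vepowof*, *ujaw*, *jolalmab*, *umoz*).
*nokun* — final consonant /n/ (a nasal) → -sa → *nokunsa*.

nokunsa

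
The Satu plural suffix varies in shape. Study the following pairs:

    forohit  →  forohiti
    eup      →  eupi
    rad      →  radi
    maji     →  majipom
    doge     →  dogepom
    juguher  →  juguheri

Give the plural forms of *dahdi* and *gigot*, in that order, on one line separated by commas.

Looking at the final sound of each stem: -i when the stem ends in a consonant (*forohit*, *eup*, *rad*, *juguher*); -pom when the stem ends in a vowel (*maji*, *doge*).
*dahdi* — final sound /i/ (a vowel) → -pom → *dahdipom*.
The final sound of *gigot* is /t/, which is a consonant, so the suffix is -i, giving *gigoti*.

dahdipom, gigoti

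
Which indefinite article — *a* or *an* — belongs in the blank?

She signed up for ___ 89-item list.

The indefinite article is chosen by the initial *sound* of the following word, not its spelling.
The number *89* is spoken "eighty-…", beginning with /ˈeɪti/ — a vowel sound.
So the article is *an*: She signed up for an 89-item list.

an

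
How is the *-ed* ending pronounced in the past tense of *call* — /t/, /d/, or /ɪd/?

The stem *call* ends in a voiced sound other than /d/.
The -ed suffix is realized as /ɪd/ after /t, d/; as /t/ after other voiceless consonants; and as /d/ after other voiced sounds.
So -ed on *call* is pronounced /d/.

/d/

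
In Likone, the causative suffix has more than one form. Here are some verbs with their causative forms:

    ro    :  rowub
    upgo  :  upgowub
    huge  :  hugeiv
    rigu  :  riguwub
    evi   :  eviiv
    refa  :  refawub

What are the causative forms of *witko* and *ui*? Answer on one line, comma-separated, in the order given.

witkowub, uiiv

Looking at the last vowel of each stem: -iv when the last vowel of the stem is a front vowel (*huge*, *evi*); -wub when the last vowel of the stem is a back vowel (*ro*, *upgo*, *rigu*, *refa*).
*witko*: last vowel = /o/, a back vowel → -wub → *witkowub*.
The last vowel of *ui* is /i/, which is a front vowel, so the suffix is -iv, giving *uiiv*.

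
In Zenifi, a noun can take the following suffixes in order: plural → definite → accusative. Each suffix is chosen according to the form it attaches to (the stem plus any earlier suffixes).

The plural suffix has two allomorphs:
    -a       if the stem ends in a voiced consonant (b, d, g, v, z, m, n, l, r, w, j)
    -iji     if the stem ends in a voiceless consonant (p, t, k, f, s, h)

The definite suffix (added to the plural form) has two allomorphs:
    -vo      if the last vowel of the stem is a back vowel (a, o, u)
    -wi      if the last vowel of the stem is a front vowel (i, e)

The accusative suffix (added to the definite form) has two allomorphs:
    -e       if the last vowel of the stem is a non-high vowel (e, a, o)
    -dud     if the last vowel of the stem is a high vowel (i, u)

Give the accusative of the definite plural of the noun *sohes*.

sohesijiwidud

Since the final consonant of *sohes* is /s/ (voiceless), it takes -iji, giving *sohesiji*.
The last vowel of the plural form *sohesiji* is /i/, which is a front vowel, so the definite suffix is -wi, giving *sohesijiwi*.
Since the last vowel of the definite form *sohesijiwi* is /i/ (a high vowel), it takes -dud, giving *sohesijiwidud*.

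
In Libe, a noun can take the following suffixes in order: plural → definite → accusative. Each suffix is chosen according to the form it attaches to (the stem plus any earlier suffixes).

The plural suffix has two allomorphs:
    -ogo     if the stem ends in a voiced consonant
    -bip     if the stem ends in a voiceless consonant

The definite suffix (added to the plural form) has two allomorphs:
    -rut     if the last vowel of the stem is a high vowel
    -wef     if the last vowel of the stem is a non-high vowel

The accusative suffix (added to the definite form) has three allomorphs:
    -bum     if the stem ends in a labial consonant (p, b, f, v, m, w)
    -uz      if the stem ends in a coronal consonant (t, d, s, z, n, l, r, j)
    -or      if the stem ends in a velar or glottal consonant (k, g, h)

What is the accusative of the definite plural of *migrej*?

migrejogowefbum

The final consonant of *migrej* is /j/, which is voiced, so the plural suffix is -ogo, giving *migrejogo*.
Since the last vowel of the plural form *migrejogo* is /o/ (a non-high vowel), it takes -wef, giving *migrejogowef*.
Since the final consonant of the definite form *migrejogowef* is /f/ (labial), it takes -bum, giving *migrejogowefbum*.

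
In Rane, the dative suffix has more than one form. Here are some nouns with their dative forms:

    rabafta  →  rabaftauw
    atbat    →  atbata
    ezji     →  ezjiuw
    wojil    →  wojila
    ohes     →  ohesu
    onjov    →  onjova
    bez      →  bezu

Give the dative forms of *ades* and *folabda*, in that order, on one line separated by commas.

Looking at the final sound of each stem: -u when the stem ends in a sibilant (*ohes*, *bez*); -a when the stem ends in a non-sibilant consonant (*atbat*, *wojil*, *onjov*); -uw when the stem ends in a vowel (*rabafta*, *ezji*).
*ades*: final sound = /s/, a sibilant → -u → *adesu*.
Since the final sound of *folabda* is /a/ (a vowel), it takes -uw, giving *folabdauw*.

adesu, folabdauw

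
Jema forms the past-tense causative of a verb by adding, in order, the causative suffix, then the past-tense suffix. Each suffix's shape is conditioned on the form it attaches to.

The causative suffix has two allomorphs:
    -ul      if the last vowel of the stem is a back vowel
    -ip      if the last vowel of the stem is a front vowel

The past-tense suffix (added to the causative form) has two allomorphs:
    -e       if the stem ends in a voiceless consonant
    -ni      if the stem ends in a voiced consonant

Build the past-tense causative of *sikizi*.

sikiziipe

*sikizi* — last vowel /i/ (a front vowel) → -ip → *sikiziip*.
The causative form *sikiziip*: final consonant = /p/, voiceless → -e → *sikiziipe*.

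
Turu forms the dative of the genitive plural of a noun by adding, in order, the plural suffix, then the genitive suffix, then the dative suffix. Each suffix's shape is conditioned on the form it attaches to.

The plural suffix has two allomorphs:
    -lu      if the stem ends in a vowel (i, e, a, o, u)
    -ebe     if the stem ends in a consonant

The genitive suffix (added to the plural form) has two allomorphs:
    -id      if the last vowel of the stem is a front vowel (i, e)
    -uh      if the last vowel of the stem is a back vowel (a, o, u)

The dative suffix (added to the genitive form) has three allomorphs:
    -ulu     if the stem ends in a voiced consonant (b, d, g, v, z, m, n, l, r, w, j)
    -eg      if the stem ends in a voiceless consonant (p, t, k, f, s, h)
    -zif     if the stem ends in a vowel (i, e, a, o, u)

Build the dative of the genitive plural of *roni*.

*roni*: final sound = /i/, a vowel → -lu → *ronilu*.
The plural form *ronilu* — last vowel /u/ (a back vowel) → -uh → *roniluuh*.
The genitive form *roniluuh* — final sound /h/ (a voiceless consonant) → -eg → *roniluuheg*.

roniluuheg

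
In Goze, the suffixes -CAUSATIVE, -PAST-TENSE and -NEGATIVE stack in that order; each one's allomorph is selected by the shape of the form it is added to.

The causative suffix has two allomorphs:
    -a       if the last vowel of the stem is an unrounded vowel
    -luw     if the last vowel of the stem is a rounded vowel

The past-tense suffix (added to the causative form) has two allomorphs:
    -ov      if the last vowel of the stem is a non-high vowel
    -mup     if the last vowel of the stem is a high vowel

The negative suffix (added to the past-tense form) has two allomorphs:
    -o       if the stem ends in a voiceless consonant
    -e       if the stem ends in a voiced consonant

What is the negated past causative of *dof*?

dofluwmupo

*dof* — last vowel /o/ (a rounded vowel) → -luw → *dofluw*.
The last vowel of the causative form *dofluw* is /u/, which is a high vowel, so the past-tense suffix is -mup, giving *dofluwmup*.
The past-tense form *dofluwmup* — final consonant /p/ (voiceless) → -o → *dofluwmupo*.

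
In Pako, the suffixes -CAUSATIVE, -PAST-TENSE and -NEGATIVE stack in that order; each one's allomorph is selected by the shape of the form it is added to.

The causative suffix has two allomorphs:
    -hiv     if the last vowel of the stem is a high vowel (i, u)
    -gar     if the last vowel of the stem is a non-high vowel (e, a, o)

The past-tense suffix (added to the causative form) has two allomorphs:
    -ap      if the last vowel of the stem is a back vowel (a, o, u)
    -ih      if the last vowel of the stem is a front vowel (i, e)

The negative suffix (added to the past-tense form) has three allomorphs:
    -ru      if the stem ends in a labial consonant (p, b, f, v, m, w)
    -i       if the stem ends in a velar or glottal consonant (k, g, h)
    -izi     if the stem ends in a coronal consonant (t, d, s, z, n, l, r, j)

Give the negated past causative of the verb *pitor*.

pitorgarapru

*pitor*: last vowel = /o/, a non-high vowel → -gar → *pitorgar*.
Since the last vowel of the causative form *pitorgar* is /a/ (a back vowel), it takes -ap, giving *pitorgarap*.
The past-tense form *pitorgarap* — final consonant /p/ (labial) → -ru → *pitorgarapru*.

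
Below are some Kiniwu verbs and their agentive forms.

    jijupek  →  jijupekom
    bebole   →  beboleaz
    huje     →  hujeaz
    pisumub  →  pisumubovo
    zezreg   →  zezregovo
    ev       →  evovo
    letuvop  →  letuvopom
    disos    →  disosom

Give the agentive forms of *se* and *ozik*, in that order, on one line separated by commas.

The suffix is conditioned by the final sound: -om when the stem ends in a voiceless consonant (*jijupek*, *letuvop*, *disos*); -ovo when the stem ends in a voiced consonant (*pisumub*, *zezreg*, *ev*); -az when the stem ends in a vowel (*bebole*, *huje*).
*se*: final sound = /e/, a vowel → -az → *seaz*.
*ozik* — final sound /k/ (a voiceless consonant) → -om → *ozikom*.

seaz, ozikom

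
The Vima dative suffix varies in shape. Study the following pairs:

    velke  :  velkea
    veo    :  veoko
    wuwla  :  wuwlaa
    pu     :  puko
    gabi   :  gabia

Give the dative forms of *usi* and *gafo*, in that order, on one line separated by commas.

The alternation tracks the last vowel of the stem — -ko when the last vowel of the stem is a rounded vowel (*veo*, *pu*); -a when the last vowel of the stem is an unrounded vowel (*velke*, *wuwla*, *gabi*).
Since the last vowel of *usi* is /i/ (an unrounded vowel), it takes -a, giving *usia*.
*gafo* — last vowel /o/ (a rounded vowel) → -ko → *gafoko*.

usia, gafoko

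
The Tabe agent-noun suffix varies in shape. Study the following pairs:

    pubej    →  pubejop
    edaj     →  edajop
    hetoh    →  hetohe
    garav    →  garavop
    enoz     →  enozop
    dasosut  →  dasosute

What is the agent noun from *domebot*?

The alternation tracks the final consonant of the stem — -e when the stem ends in a voiceless consonant (*hetoh*, *dasosut*); -op when the stem ends in a voiced consonant (*pubej*, *edaj*, *garav*, *enoz*).
The final consonant of *domebot* is /t/, which is voiceless, so the suffix is -e, giving *domebote*.

domebote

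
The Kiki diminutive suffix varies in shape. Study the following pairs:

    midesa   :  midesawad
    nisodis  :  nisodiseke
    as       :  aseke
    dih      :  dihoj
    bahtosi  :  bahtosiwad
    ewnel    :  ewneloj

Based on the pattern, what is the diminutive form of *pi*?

piwad

The suffix is conditioned by the final sound: -eke when the stem ends in a sibilant (*nisodis*, *as*); -oj when the stem ends in a non-sibilant consonant (*dih*, *ewnel*); -wad when the stem ends in a vowel (*midesa*, *bahtosi*).
The final sound of *pi* is /i/, which is a vowel, so the suffix is -wad, giving *piwad*.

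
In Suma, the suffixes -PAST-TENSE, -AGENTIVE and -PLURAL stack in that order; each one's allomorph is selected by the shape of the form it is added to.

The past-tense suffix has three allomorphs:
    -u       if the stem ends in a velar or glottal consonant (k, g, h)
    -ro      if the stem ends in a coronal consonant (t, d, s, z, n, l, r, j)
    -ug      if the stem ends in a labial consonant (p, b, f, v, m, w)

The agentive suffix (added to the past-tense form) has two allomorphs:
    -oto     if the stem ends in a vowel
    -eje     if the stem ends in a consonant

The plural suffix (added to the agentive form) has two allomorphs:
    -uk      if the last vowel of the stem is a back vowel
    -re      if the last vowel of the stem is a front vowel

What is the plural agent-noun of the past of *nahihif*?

nahihifugejere

The final consonant of *nahihif* is /f/, which is labial, so the past-tense suffix is -ug, giving *nahihifug*.
The final sound of the past-tense form *nahihifug* is /g/, which is a consonant, so the agentive suffix is -eje, giving *nahihifugeje*.
The agentive form *nahihifugeje* — last vowel /e/ (a front vowel) → -re → *nahihifugejere*.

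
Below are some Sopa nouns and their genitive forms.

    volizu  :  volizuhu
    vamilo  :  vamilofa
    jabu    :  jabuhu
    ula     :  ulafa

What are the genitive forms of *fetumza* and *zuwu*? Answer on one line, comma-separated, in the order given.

The suffix is conditioned by the last vowel: -hu when the last vowel of the stem is a high vowel (*volizu*, *jabu*); -fa when the last vowel of the stem is a non-high vowel (*vamilo*, *ula*).
*fetumza* — last vowel /a/ (a non-high vowel) → -fa → *fetumzafa*.
*zuwu*: last vowel = /u/, a high vowel → -hu → *zuwuhu*.

fetumzafa, zuwuhu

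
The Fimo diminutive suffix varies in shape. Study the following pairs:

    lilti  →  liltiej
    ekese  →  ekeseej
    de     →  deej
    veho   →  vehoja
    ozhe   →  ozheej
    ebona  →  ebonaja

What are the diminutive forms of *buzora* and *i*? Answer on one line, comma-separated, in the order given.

buzoraja, iej

The alternation tracks the last vowel of the stem — -ej when the last vowel of the stem is a front vowel (*lilti*, *ekese*, *de*, *ozhe*); -ja when the last vowel of the stem is a back vowel (*veho*, *ebona*).
Since the last vowel of *buzora* is /a/ (a back vowel), it takes -ja, giving *buzoraja*.
Since the last vowel of *i* is /i/ (a front vowel), it takes -ej, giving *iej*.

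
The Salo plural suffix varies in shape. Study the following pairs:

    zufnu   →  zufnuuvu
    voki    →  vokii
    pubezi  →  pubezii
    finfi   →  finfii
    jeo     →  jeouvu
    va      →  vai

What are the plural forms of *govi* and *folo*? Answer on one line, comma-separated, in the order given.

The suffix is conditioned by the last vowel: -uvu when the last vowel of the stem is a rounded vowel (*zufnu*, *jeo*); -i when the last vowel of the stem is an unrounded vowel (*voki*, *pubezi*, *finfi*, *va*).
*govi*: last vowel = /i/, an unrounded vowel → -i → *govii*.
*folo*: last vowel = /o/, a rounded vowel → -uvu → *folouvu*.

govii, folouvu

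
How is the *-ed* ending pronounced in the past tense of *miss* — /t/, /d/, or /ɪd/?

The stem *miss* ends in a voiceless consonant other than /t/.
The -ed suffix is realized as /ɪd/ after /t, d/; as /t/ after other voiceless consonants; and as /d/ after other voiced sounds.
So -ed on *miss* is pronounced /t/.

/t/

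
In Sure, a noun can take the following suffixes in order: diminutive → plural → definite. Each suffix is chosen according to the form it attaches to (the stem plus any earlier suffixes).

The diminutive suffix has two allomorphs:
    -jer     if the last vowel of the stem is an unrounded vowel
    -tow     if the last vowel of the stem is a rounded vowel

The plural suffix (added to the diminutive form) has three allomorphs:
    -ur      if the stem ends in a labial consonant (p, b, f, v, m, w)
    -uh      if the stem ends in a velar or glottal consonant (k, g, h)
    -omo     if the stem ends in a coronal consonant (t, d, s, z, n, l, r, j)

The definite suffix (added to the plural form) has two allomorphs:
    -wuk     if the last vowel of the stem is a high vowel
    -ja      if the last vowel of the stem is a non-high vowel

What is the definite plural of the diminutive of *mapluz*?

*mapluz* — last vowel /u/ (a rounded vowel) → -tow → *mapluztow*.
The diminutive form *mapluztow* — final consonant /w/ (labial) → -ur → *mapluztowur*.
Since the last vowel of the plural form *mapluztowur* is /u/ (a high vowel), it takes -wuk, giving *mapluztowurwuk*.

mapluztowurwuk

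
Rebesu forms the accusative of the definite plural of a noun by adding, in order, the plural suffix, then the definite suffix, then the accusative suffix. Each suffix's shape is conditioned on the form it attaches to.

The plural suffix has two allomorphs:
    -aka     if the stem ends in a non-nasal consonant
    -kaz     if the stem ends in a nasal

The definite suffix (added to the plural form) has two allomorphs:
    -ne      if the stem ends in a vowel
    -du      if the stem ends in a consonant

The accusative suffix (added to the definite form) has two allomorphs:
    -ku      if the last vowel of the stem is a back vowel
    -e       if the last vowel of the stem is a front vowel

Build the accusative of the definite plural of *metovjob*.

*metovjob*: final consonant = /b/, non-nasal → -aka → *metovjobaka*.
The plural form *metovjobaka* — final sound /a/ (a vowel) → -ne → *metovjobakane*.
The definite form *metovjobakane* — last vowel /e/ (a front vowel) → -e → *metovjobakanee*.

metovjobakanee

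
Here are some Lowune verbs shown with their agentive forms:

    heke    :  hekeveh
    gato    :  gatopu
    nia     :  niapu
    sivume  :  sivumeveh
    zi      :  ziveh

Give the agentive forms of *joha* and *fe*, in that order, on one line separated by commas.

The suffix is conditioned by the last vowel: -veh when the last vowel of the stem is a front vowel (*heke*, *sivume*, *zi*); -pu when the last vowel of the stem is a back vowel (*gato*, *nia*).
Since the last vowel of *joha* is /a/ (a back vowel), it takes -pu, giving *johapu*.
*fe*: last vowel = /e/, a front vowel → -veh → *feveh*.

johapu, feveh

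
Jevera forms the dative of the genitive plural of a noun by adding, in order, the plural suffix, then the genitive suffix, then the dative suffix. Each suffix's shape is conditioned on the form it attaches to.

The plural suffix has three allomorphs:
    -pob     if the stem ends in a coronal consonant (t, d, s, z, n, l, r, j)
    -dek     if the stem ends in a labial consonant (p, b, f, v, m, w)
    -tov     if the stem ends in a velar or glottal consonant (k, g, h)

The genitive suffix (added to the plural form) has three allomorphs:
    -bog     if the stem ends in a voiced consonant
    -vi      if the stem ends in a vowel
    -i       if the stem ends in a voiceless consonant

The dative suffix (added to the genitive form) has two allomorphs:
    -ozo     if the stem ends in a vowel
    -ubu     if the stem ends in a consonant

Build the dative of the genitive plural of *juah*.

juahtovbogubu

Since the final consonant of *juah* is /h/ (velar/glottal), it takes -tov, giving *juahtov*.
Since the final sound of the plural form *juahtov* is /v/ (a voiced consonant), it takes -bog, giving *juahtovbog*.
The genitive form *juahtovbog*: final sound = /g/, a consonant → -ubu → *juahtovbogubu*.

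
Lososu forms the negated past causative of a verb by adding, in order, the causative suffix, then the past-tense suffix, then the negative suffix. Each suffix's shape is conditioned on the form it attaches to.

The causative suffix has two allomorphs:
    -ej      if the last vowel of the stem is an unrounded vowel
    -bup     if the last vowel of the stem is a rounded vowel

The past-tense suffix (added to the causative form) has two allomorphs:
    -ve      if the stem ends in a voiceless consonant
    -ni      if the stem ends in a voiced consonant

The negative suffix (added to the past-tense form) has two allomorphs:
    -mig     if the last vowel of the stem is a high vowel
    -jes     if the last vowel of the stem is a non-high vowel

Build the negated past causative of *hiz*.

hizejnimig

Since the last vowel of *hiz* is /i/ (an unrounded vowel), it takes -ej, giving *hizej*.
Since the final consonant of the causative form *hizej* is /j/ (voiced), it takes -ni, giving *hizejni*.
The past-tense form *hizejni* — last vowel /i/ (a high vowel) → -mig → *hizejnimig*.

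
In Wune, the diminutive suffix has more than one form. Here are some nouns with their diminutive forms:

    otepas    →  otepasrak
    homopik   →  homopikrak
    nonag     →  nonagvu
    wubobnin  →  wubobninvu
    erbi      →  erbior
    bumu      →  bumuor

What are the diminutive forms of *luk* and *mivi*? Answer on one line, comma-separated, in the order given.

The suffix is conditioned by the final sound: -rak when the stem ends in a voiceless consonant (*otepas*, *homopik*); -vu when the stem ends in a voiced consonant (*nonag*, *wubobnin*); -or when the stem ends in a vowel (*erbi*, *bumu*).
*luk*: final sound = /k/, a voiceless consonant → -rak → *lukrak*.
Since the final sound of *mivi* is /i/ (a vowel), it takes -or, giving *mivior*.

lukrak, mivior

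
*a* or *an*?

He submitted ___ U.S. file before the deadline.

The indefinite article is chosen by the initial *sound* of the following word, not its spelling.
The initialism *U.S.* is read letter by letter; the first letter, U, is pronounced /juː/, which begins with a consonant sound.
So the article is *a*: He submitted a U.S. file before the deadline.

a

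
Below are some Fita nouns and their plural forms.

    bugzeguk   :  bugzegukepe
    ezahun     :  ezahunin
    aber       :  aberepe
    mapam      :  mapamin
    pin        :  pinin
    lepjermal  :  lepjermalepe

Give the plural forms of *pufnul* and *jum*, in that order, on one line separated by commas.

pufnulepe, jumin

The alternation tracks the final consonant of the stem — -in when the stem ends in a nasal (*ezahun*, *mapam*, *pin*); -epe when the stem ends in a non-nasal consonant (*bugzeguk*, *aber*, *lepjermal*).
The final consonant of *pufnul* is /l/, which is non-nasal, so the suffix is -epe, giving *pufnulepe*.
Since the final consonant of *jum* is /m/ (a nasal), it takes -in, giving *jumin*.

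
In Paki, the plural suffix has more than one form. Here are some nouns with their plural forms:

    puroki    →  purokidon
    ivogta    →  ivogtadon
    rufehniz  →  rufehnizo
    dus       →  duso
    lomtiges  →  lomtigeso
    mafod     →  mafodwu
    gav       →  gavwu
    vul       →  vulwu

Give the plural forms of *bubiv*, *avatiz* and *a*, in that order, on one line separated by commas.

bubivwu, avatizo, adon

The alternation tracks the final sound of the stem — -o when the stem ends in a sibilant (*rufehniz*, *dus*, *lomtiges*); -wu when the stem ends in a non-sibilant consonant (*mafod*, *gav*, *vul*); -don when the stem ends in a vowel (*puroki*, *ivogta*).
*bubiv*: final sound = /v/, a non-sibilant consonant → -wu → *bubivwu*.
The final sound of *avatiz* is /z/, which is a sibilant, so the suffix is -o, giving *avatizo*.
*a*: final sound = /a/, a vowel → -don → *adon*.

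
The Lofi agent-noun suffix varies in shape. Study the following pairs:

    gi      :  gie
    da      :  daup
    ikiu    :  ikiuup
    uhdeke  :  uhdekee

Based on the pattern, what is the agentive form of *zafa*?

zafaup

The suffix is conditioned by the last vowel: -e when the last vowel of the stem is a front vowel (*gi*, *uhdeke*); -up when the last vowel of the stem is a back vowel (*da*, *ikiu*).
*zafa*: last vowel = /a/, a back vowel → -up → *zafaup*.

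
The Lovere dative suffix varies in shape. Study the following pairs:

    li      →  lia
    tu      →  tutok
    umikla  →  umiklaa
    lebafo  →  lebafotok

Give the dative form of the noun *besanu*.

besanutok

The alternation tracks the last vowel of the stem — -tok when the last vowel of the stem is a rounded vowel (*tu*, *lebafo*); -a when the last vowel of the stem is an unrounded vowel (*li*, *umikla*).
*besanu*: last vowel = /u/, a rounded vowel → -tok → *besanutok*.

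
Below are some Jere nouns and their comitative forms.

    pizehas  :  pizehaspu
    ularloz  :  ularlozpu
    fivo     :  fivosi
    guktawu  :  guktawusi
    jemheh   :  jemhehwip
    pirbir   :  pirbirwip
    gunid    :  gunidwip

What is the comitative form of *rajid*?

rajidwip

The alternation tracks the final sound of the stem — -pu when the stem ends in a sibilant (*pizehas*, *ularloz*); -wip when the stem ends in a non-sibilant consonant (*jemheh*, *pirbir*, *gunid*); -si when the stem ends in a vowel (*fivo*, *guktawu*).
Since the final sound of *rajid* is /d/ (a non-sibilant consonant), it takes -wip, giving *rajidwip*.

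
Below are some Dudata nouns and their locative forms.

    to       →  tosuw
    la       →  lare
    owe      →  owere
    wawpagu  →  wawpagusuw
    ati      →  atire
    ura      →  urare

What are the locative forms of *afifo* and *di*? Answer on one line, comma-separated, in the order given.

The pattern is rounding harmony: -suw when the last vowel of the stem is a rounded vowel (*to*, *wawpagu*); -re when the last vowel of the stem is an unrounded vowel (*la*, *owe*, *ati*, *ura*).
*afifo* — last vowel /o/ (a rounded vowel) → -suw → *afifosuw*.
*di* — last vowel /i/ (an unrounded vowel) → -re → *dire*.

afifosuw, dire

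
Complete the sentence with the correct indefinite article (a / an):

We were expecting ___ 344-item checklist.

The indefinite article is chosen by the initial *sound* of the following word, not its spelling.
The number *344* is spoken "three hundred …", beginning with /θriː/ — a consonant sound.
So the article is *a*: We were expecting a 344-item checklist.

a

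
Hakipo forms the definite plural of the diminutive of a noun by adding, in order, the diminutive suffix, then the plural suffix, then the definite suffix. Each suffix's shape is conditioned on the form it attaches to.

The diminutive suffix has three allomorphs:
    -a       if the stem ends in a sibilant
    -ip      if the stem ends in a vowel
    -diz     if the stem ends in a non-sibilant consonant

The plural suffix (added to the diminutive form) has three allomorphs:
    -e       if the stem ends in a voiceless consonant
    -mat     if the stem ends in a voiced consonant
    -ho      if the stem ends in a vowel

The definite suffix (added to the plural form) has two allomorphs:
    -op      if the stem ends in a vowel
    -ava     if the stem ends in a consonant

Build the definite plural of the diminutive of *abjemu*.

abjemuipeop

The final sound of *abjemu* is /u/, which is a vowel, so the diminutive suffix is -ip, giving *abjemuip*.
Since the final sound of the diminutive form *abjemuip* is /p/ (a voiceless consonant), it takes -e, giving *abjemuipe*.
The plural form *abjemuipe* — final sound /e/ (a vowel) → -op → *abjemuipeop*.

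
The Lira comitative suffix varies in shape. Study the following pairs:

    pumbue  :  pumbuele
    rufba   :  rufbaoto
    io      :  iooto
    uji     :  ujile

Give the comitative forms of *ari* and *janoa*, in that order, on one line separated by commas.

arile, janoaoto

The alternation tracks the last vowel of the stem — -le when the last vowel of the stem is a front vowel (*pumbue*, *uji*); -oto when the last vowel of the stem is a back vowel (*rufba*, *io*).
*ari* — last vowel /i/ (a front vowel) → -le → *arile*.
*janoa* — last vowel /a/ (a back vowel) → -oto → *janoaoto*.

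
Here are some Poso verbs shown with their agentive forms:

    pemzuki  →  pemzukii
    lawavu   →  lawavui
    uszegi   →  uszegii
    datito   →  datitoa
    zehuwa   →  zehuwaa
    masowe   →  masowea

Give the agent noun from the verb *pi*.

pii

The alternation tracks the last vowel of the stem — -i when the last vowel of the stem is a high vowel (*pemzuki*, *lawavu*, *uszegi*); -a when the last vowel of the stem is a non-high vowel (*datito*, *zehuwa*, *masowe*).
*pi* — last vowel /i/ (a high vowel) → -i → *pii*.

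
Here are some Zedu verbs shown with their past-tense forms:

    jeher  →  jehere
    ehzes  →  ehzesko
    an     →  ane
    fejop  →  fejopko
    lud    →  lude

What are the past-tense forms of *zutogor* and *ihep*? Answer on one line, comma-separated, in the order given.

zutogore, ihepko

Looking at the final consonant of each stem: -ko when the stem ends in a voiceless consonant (*ehzes*, *fejop*); -e when the stem ends in a voiced consonant (*jeher*, *an*, *lud*).
*zutogor* — final consonant /r/ (voiced) → -e → *zutogore*.
*ihep*: final consonant = /p/, voiceless → -ko → *ihepko*.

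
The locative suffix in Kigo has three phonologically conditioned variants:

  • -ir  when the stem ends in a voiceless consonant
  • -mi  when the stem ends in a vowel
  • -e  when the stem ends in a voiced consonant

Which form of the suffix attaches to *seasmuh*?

-ir

*seasmuh*: final sound = /h/, a voiceless consonant → -ir.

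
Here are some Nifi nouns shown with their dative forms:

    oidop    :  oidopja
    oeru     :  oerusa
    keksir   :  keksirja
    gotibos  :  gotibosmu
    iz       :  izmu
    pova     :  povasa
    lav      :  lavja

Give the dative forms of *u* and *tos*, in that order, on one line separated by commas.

usa, tosmu

The alternation tracks the final sound of the stem — -mu when the stem ends in a sibilant (*gotibos*, *iz*); -ja when the stem ends in a non-sibilant consonant (*oidop*, *keksir*, *lav*); -sa when the stem ends in a vowel (*oeru*, *pova*).
*u* — final sound /u/ (a vowel) → -sa → *usa*.
The final sound of *tos* is /s/, which is a sibilant, so the suffix is -mu, giving *tosmu*.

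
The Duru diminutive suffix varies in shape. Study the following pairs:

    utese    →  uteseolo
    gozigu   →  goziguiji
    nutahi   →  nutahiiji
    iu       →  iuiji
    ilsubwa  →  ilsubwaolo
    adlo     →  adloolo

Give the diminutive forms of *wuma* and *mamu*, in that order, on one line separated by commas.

wumaolo, mamuiji

The pattern is height harmony: -iji when the last vowel of the stem is a high vowel (*gozigu*, *nutahi*, *iu*); -olo when the last vowel of the stem is a non-high vowel (*utese*, *ilsubwa*, *adlo*).
Since the last vowel of *wuma* is /a/ (a non-high vowel), it takes -olo, giving *wumaolo*.
Since the last vowel of *mamu* is /u/ (a high vowel), it takes -iji, giving *mamuiji*.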